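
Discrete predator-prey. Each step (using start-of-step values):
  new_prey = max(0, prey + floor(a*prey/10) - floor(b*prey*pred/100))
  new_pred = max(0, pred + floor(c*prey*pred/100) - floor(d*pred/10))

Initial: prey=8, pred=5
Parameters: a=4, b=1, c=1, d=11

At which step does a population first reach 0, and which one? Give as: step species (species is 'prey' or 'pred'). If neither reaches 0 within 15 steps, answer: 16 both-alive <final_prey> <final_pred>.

Answer: 1 pred

Derivation:
Step 1: prey: 8+3-0=11; pred: 5+0-5=0
First extinction: pred at step 1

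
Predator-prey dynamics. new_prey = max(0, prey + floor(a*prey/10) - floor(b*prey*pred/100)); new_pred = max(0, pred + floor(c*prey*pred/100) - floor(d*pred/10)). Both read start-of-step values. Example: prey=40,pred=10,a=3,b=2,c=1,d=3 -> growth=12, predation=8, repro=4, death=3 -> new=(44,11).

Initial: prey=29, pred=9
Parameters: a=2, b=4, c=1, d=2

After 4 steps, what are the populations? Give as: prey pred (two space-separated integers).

Step 1: prey: 29+5-10=24; pred: 9+2-1=10
Step 2: prey: 24+4-9=19; pred: 10+2-2=10
Step 3: prey: 19+3-7=15; pred: 10+1-2=9
Step 4: prey: 15+3-5=13; pred: 9+1-1=9

Answer: 13 9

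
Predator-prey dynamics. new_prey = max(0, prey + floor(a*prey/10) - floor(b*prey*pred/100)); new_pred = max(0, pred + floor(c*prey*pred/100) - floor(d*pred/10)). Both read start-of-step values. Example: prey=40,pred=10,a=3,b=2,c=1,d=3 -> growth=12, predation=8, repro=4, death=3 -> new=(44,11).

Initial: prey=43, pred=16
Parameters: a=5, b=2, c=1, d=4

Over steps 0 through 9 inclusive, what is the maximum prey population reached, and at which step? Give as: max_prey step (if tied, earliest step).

Step 1: prey: 43+21-13=51; pred: 16+6-6=16
Step 2: prey: 51+25-16=60; pred: 16+8-6=18
Step 3: prey: 60+30-21=69; pred: 18+10-7=21
Step 4: prey: 69+34-28=75; pred: 21+14-8=27
Step 5: prey: 75+37-40=72; pred: 27+20-10=37
Step 6: prey: 72+36-53=55; pred: 37+26-14=49
Step 7: prey: 55+27-53=29; pred: 49+26-19=56
Step 8: prey: 29+14-32=11; pred: 56+16-22=50
Step 9: prey: 11+5-11=5; pred: 50+5-20=35
Max prey = 75 at step 4

Answer: 75 4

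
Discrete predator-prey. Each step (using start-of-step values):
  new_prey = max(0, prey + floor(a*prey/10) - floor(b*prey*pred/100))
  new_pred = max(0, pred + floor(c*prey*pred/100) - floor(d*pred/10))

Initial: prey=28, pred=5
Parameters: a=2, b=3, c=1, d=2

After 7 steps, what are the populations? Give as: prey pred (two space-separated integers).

Answer: 39 5

Derivation:
Step 1: prey: 28+5-4=29; pred: 5+1-1=5
Step 2: prey: 29+5-4=30; pred: 5+1-1=5
Step 3: prey: 30+6-4=32; pred: 5+1-1=5
Step 4: prey: 32+6-4=34; pred: 5+1-1=5
Step 5: prey: 34+6-5=35; pred: 5+1-1=5
Step 6: prey: 35+7-5=37; pred: 5+1-1=5
Step 7: prey: 37+7-5=39; pred: 5+1-1=5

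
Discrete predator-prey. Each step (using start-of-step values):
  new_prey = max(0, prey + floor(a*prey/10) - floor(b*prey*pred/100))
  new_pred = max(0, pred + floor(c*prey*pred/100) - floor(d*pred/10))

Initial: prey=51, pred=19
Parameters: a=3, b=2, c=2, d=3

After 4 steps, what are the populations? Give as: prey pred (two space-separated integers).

Answer: 0 59

Derivation:
Step 1: prey: 51+15-19=47; pred: 19+19-5=33
Step 2: prey: 47+14-31=30; pred: 33+31-9=55
Step 3: prey: 30+9-33=6; pred: 55+33-16=72
Step 4: prey: 6+1-8=0; pred: 72+8-21=59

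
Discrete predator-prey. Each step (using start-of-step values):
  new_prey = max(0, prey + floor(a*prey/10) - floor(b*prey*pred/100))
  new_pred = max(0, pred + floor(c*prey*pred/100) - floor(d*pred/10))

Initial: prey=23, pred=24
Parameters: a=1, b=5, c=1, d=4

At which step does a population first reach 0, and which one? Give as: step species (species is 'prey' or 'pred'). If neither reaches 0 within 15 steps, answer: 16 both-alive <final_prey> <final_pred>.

Answer: 1 prey

Derivation:
Step 1: prey: 23+2-27=0; pred: 24+5-9=20
First extinction: prey at step 1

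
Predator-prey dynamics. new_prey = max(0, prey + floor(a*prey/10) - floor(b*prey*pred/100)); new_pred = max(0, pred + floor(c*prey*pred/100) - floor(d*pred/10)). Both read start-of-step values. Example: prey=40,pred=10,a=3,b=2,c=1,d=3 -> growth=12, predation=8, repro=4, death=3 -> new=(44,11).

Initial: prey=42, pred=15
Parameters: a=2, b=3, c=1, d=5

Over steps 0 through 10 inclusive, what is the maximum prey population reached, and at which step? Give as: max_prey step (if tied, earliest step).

Answer: 44 10

Derivation:
Step 1: prey: 42+8-18=32; pred: 15+6-7=14
Step 2: prey: 32+6-13=25; pred: 14+4-7=11
Step 3: prey: 25+5-8=22; pred: 11+2-5=8
Step 4: prey: 22+4-5=21; pred: 8+1-4=5
Step 5: prey: 21+4-3=22; pred: 5+1-2=4
Step 6: prey: 22+4-2=24; pred: 4+0-2=2
Step 7: prey: 24+4-1=27; pred: 2+0-1=1
Step 8: prey: 27+5-0=32; pred: 1+0-0=1
Step 9: prey: 32+6-0=38; pred: 1+0-0=1
Step 10: prey: 38+7-1=44; pred: 1+0-0=1
Max prey = 44 at step 10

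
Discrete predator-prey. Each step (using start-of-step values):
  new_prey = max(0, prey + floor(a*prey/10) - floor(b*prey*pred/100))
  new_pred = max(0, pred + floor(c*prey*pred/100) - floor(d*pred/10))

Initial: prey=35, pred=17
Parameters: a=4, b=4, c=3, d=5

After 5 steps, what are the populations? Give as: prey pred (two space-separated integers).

Answer: 0 7

Derivation:
Step 1: prey: 35+14-23=26; pred: 17+17-8=26
Step 2: prey: 26+10-27=9; pred: 26+20-13=33
Step 3: prey: 9+3-11=1; pred: 33+8-16=25
Step 4: prey: 1+0-1=0; pred: 25+0-12=13
Step 5: prey: 0+0-0=0; pred: 13+0-6=7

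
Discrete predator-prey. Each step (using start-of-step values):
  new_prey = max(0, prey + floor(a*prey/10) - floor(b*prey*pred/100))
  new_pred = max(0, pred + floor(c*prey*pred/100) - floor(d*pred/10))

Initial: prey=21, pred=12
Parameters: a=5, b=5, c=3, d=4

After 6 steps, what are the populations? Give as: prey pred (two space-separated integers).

Step 1: prey: 21+10-12=19; pred: 12+7-4=15
Step 2: prey: 19+9-14=14; pred: 15+8-6=17
Step 3: prey: 14+7-11=10; pred: 17+7-6=18
Step 4: prey: 10+5-9=6; pred: 18+5-7=16
Step 5: prey: 6+3-4=5; pred: 16+2-6=12
Step 6: prey: 5+2-3=4; pred: 12+1-4=9

Answer: 4 9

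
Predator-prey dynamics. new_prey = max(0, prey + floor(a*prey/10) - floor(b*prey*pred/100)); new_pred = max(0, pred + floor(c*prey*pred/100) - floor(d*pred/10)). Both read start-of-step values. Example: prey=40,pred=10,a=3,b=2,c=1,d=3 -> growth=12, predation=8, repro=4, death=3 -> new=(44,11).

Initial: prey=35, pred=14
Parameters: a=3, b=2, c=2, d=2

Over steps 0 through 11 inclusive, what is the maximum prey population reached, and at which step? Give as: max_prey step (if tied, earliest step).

Step 1: prey: 35+10-9=36; pred: 14+9-2=21
Step 2: prey: 36+10-15=31; pred: 21+15-4=32
Step 3: prey: 31+9-19=21; pred: 32+19-6=45
Step 4: prey: 21+6-18=9; pred: 45+18-9=54
Step 5: prey: 9+2-9=2; pred: 54+9-10=53
Step 6: prey: 2+0-2=0; pred: 53+2-10=45
Step 7: prey: 0+0-0=0; pred: 45+0-9=36
Step 8: prey: 0+0-0=0; pred: 36+0-7=29
Step 9: prey: 0+0-0=0; pred: 29+0-5=24
Step 10: prey: 0+0-0=0; pred: 24+0-4=20
Step 11: prey: 0+0-0=0; pred: 20+0-4=16
Max prey = 36 at step 1

Answer: 36 1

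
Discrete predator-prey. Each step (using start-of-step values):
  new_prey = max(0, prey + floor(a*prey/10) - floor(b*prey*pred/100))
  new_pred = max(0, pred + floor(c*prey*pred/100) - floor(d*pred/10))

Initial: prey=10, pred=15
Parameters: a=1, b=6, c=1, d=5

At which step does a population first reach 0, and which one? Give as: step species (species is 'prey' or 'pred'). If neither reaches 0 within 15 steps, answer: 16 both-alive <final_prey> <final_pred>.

Answer: 16 both-alive 1 1

Derivation:
Step 1: prey: 10+1-9=2; pred: 15+1-7=9
Step 2: prey: 2+0-1=1; pred: 9+0-4=5
Step 3: prey: 1+0-0=1; pred: 5+0-2=3
Step 4: prey: 1+0-0=1; pred: 3+0-1=2
Step 5: prey: 1+0-0=1; pred: 2+0-1=1
Step 6: prey: 1+0-0=1; pred: 1+0-0=1
Steps 7-15: state stable at prey=1, pred=1 (no change)
No extinction within 15 steps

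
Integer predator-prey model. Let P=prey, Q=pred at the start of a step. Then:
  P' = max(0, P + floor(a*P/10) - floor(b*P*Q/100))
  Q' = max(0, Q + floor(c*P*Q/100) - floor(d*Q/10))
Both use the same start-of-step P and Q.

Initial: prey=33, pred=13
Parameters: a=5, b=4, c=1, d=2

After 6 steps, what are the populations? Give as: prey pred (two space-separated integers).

Answer: 13 17

Derivation:
Step 1: prey: 33+16-17=32; pred: 13+4-2=15
Step 2: prey: 32+16-19=29; pred: 15+4-3=16
Step 3: prey: 29+14-18=25; pred: 16+4-3=17
Step 4: prey: 25+12-17=20; pred: 17+4-3=18
Step 5: prey: 20+10-14=16; pred: 18+3-3=18
Step 6: prey: 16+8-11=13; pred: 18+2-3=17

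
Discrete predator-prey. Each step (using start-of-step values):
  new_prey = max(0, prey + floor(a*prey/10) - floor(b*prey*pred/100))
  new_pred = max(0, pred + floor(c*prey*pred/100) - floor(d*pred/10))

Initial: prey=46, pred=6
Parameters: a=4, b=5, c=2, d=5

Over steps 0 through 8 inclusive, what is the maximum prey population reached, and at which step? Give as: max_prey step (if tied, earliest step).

Step 1: prey: 46+18-13=51; pred: 6+5-3=8
Step 2: prey: 51+20-20=51; pred: 8+8-4=12
Step 3: prey: 51+20-30=41; pred: 12+12-6=18
Step 4: prey: 41+16-36=21; pred: 18+14-9=23
Step 5: prey: 21+8-24=5; pred: 23+9-11=21
Step 6: prey: 5+2-5=2; pred: 21+2-10=13
Step 7: prey: 2+0-1=1; pred: 13+0-6=7
Step 8: prey: 1+0-0=1; pred: 7+0-3=4
Max prey = 51 at step 1

Answer: 51 1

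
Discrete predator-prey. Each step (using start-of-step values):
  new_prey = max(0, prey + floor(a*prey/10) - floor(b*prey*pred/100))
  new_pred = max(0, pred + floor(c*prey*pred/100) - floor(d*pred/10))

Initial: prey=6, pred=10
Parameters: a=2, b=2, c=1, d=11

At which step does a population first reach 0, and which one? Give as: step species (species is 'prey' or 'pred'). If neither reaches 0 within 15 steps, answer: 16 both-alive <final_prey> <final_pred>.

Answer: 1 pred

Derivation:
Step 1: prey: 6+1-1=6; pred: 10+0-11=0
First extinction: pred at step 1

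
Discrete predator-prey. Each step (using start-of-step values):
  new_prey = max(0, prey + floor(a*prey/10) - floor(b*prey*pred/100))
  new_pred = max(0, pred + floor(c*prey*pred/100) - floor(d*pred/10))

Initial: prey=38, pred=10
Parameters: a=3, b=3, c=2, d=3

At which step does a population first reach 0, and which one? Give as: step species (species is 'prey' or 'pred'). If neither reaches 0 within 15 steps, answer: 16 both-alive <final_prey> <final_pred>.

Step 1: prey: 38+11-11=38; pred: 10+7-3=14
Step 2: prey: 38+11-15=34; pred: 14+10-4=20
Step 3: prey: 34+10-20=24; pred: 20+13-6=27
Step 4: prey: 24+7-19=12; pred: 27+12-8=31
Step 5: prey: 12+3-11=4; pred: 31+7-9=29
Step 6: prey: 4+1-3=2; pred: 29+2-8=23
Step 7: prey: 2+0-1=1; pred: 23+0-6=17
Step 8: prey: 1+0-0=1; pred: 17+0-5=12
Step 9: prey: 1+0-0=1; pred: 12+0-3=9
Step 10: prey: 1+0-0=1; pred: 9+0-2=7
Step 11: prey: 1+0-0=1; pred: 7+0-2=5
Step 12: prey: 1+0-0=1; pred: 5+0-1=4
Step 13: prey: 1+0-0=1; pred: 4+0-1=3
Step 14: prey: 1+0-0=1; pred: 3+0-0=3
Steps 15-15: state stable at prey=1, pred=3 (no change)
No extinction within 15 steps

Answer: 16 both-alive 1 3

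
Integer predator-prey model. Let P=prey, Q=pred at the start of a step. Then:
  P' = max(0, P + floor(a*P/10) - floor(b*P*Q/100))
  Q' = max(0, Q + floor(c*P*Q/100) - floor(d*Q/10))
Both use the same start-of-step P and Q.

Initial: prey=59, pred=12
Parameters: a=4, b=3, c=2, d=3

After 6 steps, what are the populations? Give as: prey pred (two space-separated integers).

Answer: 0 26

Derivation:
Step 1: prey: 59+23-21=61; pred: 12+14-3=23
Step 2: prey: 61+24-42=43; pred: 23+28-6=45
Step 3: prey: 43+17-58=2; pred: 45+38-13=70
Step 4: prey: 2+0-4=0; pred: 70+2-21=51
Step 5: prey: 0+0-0=0; pred: 51+0-15=36
Step 6: prey: 0+0-0=0; pred: 36+0-10=26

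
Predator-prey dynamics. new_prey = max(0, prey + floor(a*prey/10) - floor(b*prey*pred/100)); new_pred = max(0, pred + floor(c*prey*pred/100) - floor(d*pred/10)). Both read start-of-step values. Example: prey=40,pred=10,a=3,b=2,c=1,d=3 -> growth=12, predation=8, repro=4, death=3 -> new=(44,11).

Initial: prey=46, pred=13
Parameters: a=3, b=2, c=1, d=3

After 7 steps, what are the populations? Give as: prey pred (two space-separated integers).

Answer: 19 25

Derivation:
Step 1: prey: 46+13-11=48; pred: 13+5-3=15
Step 2: prey: 48+14-14=48; pred: 15+7-4=18
Step 3: prey: 48+14-17=45; pred: 18+8-5=21
Step 4: prey: 45+13-18=40; pred: 21+9-6=24
Step 5: prey: 40+12-19=33; pred: 24+9-7=26
Step 6: prey: 33+9-17=25; pred: 26+8-7=27
Step 7: prey: 25+7-13=19; pred: 27+6-8=25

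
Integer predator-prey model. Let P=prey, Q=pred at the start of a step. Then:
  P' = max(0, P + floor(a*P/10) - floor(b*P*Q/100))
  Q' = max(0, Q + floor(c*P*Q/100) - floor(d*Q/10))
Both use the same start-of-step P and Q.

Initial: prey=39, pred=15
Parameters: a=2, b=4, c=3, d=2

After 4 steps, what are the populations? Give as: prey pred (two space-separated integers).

Step 1: prey: 39+7-23=23; pred: 15+17-3=29
Step 2: prey: 23+4-26=1; pred: 29+20-5=44
Step 3: prey: 1+0-1=0; pred: 44+1-8=37
Step 4: prey: 0+0-0=0; pred: 37+0-7=30

Answer: 0 30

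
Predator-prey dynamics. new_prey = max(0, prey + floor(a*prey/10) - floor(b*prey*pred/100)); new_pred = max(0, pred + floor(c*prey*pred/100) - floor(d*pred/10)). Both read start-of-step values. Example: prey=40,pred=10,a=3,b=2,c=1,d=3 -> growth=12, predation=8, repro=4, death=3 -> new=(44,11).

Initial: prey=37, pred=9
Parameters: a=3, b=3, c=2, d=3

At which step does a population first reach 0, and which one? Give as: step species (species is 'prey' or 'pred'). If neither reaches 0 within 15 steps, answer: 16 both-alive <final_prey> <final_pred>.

Answer: 16 both-alive 1 3

Derivation:
Step 1: prey: 37+11-9=39; pred: 9+6-2=13
Step 2: prey: 39+11-15=35; pred: 13+10-3=20
Step 3: prey: 35+10-21=24; pred: 20+14-6=28
Step 4: prey: 24+7-20=11; pred: 28+13-8=33
Step 5: prey: 11+3-10=4; pred: 33+7-9=31
Step 6: prey: 4+1-3=2; pred: 31+2-9=24
Step 7: prey: 2+0-1=1; pred: 24+0-7=17
Step 8: prey: 1+0-0=1; pred: 17+0-5=12
Step 9: prey: 1+0-0=1; pred: 12+0-3=9
Step 10: prey: 1+0-0=1; pred: 9+0-2=7
Step 11: prey: 1+0-0=1; pred: 7+0-2=5
Step 12: prey: 1+0-0=1; pred: 5+0-1=4
Step 13: prey: 1+0-0=1; pred: 4+0-1=3
Step 14: prey: 1+0-0=1; pred: 3+0-0=3
Steps 15-15: state stable at prey=1, pred=3 (no change)
No extinction within 15 steps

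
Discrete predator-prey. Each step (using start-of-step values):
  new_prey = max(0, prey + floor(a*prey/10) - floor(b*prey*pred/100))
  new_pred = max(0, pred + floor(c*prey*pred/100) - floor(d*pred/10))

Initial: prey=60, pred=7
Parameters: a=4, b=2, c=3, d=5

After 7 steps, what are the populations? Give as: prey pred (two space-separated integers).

Step 1: prey: 60+24-8=76; pred: 7+12-3=16
Step 2: prey: 76+30-24=82; pred: 16+36-8=44
Step 3: prey: 82+32-72=42; pred: 44+108-22=130
Step 4: prey: 42+16-109=0; pred: 130+163-65=228
Step 5: prey: 0+0-0=0; pred: 228+0-114=114
Step 6: prey: 0+0-0=0; pred: 114+0-57=57
Step 7: prey: 0+0-0=0; pred: 57+0-28=29

Answer: 0 29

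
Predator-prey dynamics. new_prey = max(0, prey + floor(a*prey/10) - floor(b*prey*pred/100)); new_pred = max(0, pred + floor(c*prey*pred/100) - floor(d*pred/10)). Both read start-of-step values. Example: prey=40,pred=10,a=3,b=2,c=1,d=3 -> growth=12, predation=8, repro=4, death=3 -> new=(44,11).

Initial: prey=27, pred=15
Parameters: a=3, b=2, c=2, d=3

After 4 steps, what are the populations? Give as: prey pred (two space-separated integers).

Answer: 15 32

Derivation:
Step 1: prey: 27+8-8=27; pred: 15+8-4=19
Step 2: prey: 27+8-10=25; pred: 19+10-5=24
Step 3: prey: 25+7-12=20; pred: 24+12-7=29
Step 4: prey: 20+6-11=15; pred: 29+11-8=32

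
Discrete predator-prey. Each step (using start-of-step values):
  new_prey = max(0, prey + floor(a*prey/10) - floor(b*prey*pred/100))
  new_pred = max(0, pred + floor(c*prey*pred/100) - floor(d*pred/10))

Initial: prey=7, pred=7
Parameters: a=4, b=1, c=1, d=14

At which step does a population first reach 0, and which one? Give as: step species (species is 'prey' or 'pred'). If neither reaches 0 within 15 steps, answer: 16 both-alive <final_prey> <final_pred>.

Answer: 1 pred

Derivation:
Step 1: prey: 7+2-0=9; pred: 7+0-9=0
First extinction: pred at step 1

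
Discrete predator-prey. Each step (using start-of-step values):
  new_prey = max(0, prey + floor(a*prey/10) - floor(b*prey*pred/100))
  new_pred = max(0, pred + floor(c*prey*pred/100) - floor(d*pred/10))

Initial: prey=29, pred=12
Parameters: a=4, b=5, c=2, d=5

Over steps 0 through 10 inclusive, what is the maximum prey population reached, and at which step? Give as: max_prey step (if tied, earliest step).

Step 1: prey: 29+11-17=23; pred: 12+6-6=12
Step 2: prey: 23+9-13=19; pred: 12+5-6=11
Step 3: prey: 19+7-10=16; pred: 11+4-5=10
Step 4: prey: 16+6-8=14; pred: 10+3-5=8
Step 5: prey: 14+5-5=14; pred: 8+2-4=6
Step 6: prey: 14+5-4=15; pred: 6+1-3=4
Step 7: prey: 15+6-3=18; pred: 4+1-2=3
Step 8: prey: 18+7-2=23; pred: 3+1-1=3
Step 9: prey: 23+9-3=29; pred: 3+1-1=3
Step 10: prey: 29+11-4=36; pred: 3+1-1=3
Max prey = 36 at step 10

Answer: 36 10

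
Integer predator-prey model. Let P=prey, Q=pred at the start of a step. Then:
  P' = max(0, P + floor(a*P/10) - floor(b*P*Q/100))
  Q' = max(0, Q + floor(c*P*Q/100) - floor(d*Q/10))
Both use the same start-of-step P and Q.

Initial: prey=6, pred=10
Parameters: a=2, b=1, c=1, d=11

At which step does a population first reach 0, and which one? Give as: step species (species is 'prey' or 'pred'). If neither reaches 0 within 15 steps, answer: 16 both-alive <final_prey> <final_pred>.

Answer: 1 pred

Derivation:
Step 1: prey: 6+1-0=7; pred: 10+0-11=0
First extinction: pred at step 1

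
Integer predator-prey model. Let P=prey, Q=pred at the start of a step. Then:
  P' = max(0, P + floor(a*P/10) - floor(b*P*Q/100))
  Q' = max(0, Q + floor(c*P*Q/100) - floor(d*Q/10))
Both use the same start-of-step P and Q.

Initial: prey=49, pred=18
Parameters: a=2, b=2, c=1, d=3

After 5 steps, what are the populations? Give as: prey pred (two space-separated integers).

Step 1: prey: 49+9-17=41; pred: 18+8-5=21
Step 2: prey: 41+8-17=32; pred: 21+8-6=23
Step 3: prey: 32+6-14=24; pred: 23+7-6=24
Step 4: prey: 24+4-11=17; pred: 24+5-7=22
Step 5: prey: 17+3-7=13; pred: 22+3-6=19

Answer: 13 19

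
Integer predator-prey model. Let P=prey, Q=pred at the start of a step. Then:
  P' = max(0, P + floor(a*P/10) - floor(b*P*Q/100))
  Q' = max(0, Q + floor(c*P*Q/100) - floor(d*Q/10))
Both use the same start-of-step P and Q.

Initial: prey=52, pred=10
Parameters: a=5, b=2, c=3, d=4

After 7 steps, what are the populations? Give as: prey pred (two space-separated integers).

Answer: 0 51

Derivation:
Step 1: prey: 52+26-10=68; pred: 10+15-4=21
Step 2: prey: 68+34-28=74; pred: 21+42-8=55
Step 3: prey: 74+37-81=30; pred: 55+122-22=155
Step 4: prey: 30+15-93=0; pred: 155+139-62=232
Step 5: prey: 0+0-0=0; pred: 232+0-92=140
Step 6: prey: 0+0-0=0; pred: 140+0-56=84
Step 7: prey: 0+0-0=0; pred: 84+0-33=51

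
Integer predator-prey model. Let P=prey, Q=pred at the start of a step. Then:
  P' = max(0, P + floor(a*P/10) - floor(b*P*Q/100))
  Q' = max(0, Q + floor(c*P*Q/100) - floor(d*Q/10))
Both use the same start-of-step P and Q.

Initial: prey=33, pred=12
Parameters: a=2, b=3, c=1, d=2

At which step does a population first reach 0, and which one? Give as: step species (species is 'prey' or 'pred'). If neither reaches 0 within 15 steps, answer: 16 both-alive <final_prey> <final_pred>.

Step 1: prey: 33+6-11=28; pred: 12+3-2=13
Step 2: prey: 28+5-10=23; pred: 13+3-2=14
Step 3: prey: 23+4-9=18; pred: 14+3-2=15
Step 4: prey: 18+3-8=13; pred: 15+2-3=14
Step 5: prey: 13+2-5=10; pred: 14+1-2=13
Step 6: prey: 10+2-3=9; pred: 13+1-2=12
Step 7: prey: 9+1-3=7; pred: 12+1-2=11
Step 8: prey: 7+1-2=6; pred: 11+0-2=9
Step 9: prey: 6+1-1=6; pred: 9+0-1=8
Step 10: prey: 6+1-1=6; pred: 8+0-1=7
Step 11: prey: 6+1-1=6; pred: 7+0-1=6
Step 12: prey: 6+1-1=6; pred: 6+0-1=5
Step 13: prey: 6+1-0=7; pred: 5+0-1=4
Step 14: prey: 7+1-0=8; pred: 4+0-0=4
Step 15: prey: 8+1-0=9; pred: 4+0-0=4
No extinction within 15 steps

Answer: 16 both-alive 9 4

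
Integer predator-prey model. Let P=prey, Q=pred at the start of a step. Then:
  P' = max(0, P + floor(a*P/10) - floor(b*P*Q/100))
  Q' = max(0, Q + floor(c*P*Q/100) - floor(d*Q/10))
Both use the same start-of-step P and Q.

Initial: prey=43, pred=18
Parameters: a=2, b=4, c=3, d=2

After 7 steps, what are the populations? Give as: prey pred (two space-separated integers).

Answer: 0 20

Derivation:
Step 1: prey: 43+8-30=21; pred: 18+23-3=38
Step 2: prey: 21+4-31=0; pred: 38+23-7=54
Step 3: prey: 0+0-0=0; pred: 54+0-10=44
Step 4: prey: 0+0-0=0; pred: 44+0-8=36
Step 5: prey: 0+0-0=0; pred: 36+0-7=29
Step 6: prey: 0+0-0=0; pred: 29+0-5=24
Step 7: prey: 0+0-0=0; pred: 24+0-4=20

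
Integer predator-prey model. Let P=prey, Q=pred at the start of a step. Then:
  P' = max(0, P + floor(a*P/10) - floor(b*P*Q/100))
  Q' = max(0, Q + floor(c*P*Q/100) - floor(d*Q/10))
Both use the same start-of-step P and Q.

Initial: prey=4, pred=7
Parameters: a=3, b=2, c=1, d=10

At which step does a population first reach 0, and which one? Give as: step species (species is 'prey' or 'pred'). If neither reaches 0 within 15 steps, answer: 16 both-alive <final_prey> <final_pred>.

Step 1: prey: 4+1-0=5; pred: 7+0-7=0
First extinction: pred at step 1

Answer: 1 pred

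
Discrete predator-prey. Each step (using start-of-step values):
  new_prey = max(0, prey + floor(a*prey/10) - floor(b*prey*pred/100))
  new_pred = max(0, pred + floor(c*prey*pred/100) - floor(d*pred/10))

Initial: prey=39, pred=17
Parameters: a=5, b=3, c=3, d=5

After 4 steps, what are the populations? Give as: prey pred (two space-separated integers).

Step 1: prey: 39+19-19=39; pred: 17+19-8=28
Step 2: prey: 39+19-32=26; pred: 28+32-14=46
Step 3: prey: 26+13-35=4; pred: 46+35-23=58
Step 4: prey: 4+2-6=0; pred: 58+6-29=35

Answer: 0 35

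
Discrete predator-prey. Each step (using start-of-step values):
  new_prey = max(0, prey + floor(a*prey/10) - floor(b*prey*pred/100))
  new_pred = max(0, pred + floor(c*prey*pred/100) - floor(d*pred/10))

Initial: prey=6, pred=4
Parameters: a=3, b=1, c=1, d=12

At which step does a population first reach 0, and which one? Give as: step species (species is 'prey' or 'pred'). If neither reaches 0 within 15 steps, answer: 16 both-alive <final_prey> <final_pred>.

Answer: 1 pred

Derivation:
Step 1: prey: 6+1-0=7; pred: 4+0-4=0
First extinction: pred at step 1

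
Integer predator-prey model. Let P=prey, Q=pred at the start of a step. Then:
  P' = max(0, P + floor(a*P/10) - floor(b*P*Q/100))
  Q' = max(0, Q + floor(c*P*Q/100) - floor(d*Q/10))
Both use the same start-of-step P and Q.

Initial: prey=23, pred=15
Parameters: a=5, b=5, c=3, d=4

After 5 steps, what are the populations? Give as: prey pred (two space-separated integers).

Step 1: prey: 23+11-17=17; pred: 15+10-6=19
Step 2: prey: 17+8-16=9; pred: 19+9-7=21
Step 3: prey: 9+4-9=4; pred: 21+5-8=18
Step 4: prey: 4+2-3=3; pred: 18+2-7=13
Step 5: prey: 3+1-1=3; pred: 13+1-5=9

Answer: 3 9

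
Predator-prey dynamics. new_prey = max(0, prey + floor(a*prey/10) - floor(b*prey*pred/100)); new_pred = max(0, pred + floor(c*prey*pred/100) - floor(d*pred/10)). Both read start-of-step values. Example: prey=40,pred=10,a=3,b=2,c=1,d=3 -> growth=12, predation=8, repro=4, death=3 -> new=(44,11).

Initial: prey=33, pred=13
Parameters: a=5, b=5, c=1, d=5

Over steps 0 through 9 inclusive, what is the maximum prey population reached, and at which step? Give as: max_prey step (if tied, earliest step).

Answer: 128 9

Derivation:
Step 1: prey: 33+16-21=28; pred: 13+4-6=11
Step 2: prey: 28+14-15=27; pred: 11+3-5=9
Step 3: prey: 27+13-12=28; pred: 9+2-4=7
Step 4: prey: 28+14-9=33; pred: 7+1-3=5
Step 5: prey: 33+16-8=41; pred: 5+1-2=4
Step 6: prey: 41+20-8=53; pred: 4+1-2=3
Step 7: prey: 53+26-7=72; pred: 3+1-1=3
Step 8: prey: 72+36-10=98; pred: 3+2-1=4
Step 9: prey: 98+49-19=128; pred: 4+3-2=5
Max prey = 128 at step 9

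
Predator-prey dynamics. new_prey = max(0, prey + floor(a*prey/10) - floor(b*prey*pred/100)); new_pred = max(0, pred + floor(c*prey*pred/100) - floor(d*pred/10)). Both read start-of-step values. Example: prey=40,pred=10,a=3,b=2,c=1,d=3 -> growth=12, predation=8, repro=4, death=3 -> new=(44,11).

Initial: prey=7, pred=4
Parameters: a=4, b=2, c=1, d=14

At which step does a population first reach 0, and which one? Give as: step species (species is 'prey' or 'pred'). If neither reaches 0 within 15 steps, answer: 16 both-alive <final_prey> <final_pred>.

Step 1: prey: 7+2-0=9; pred: 4+0-5=0
First extinction: pred at step 1

Answer: 1 pred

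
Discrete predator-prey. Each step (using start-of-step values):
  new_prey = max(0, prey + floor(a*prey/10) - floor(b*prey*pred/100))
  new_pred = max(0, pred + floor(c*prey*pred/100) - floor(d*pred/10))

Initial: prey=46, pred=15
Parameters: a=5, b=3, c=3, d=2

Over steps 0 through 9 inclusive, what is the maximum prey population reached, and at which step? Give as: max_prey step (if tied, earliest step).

Step 1: prey: 46+23-20=49; pred: 15+20-3=32
Step 2: prey: 49+24-47=26; pred: 32+47-6=73
Step 3: prey: 26+13-56=0; pred: 73+56-14=115
Step 4: prey: 0+0-0=0; pred: 115+0-23=92
Step 5: prey: 0+0-0=0; pred: 92+0-18=74
Step 6: prey: 0+0-0=0; pred: 74+0-14=60
Step 7: prey: 0+0-0=0; pred: 60+0-12=48
Step 8: prey: 0+0-0=0; pred: 48+0-9=39
Step 9: prey: 0+0-0=0; pred: 39+0-7=32
Max prey = 49 at step 1

Answer: 49 1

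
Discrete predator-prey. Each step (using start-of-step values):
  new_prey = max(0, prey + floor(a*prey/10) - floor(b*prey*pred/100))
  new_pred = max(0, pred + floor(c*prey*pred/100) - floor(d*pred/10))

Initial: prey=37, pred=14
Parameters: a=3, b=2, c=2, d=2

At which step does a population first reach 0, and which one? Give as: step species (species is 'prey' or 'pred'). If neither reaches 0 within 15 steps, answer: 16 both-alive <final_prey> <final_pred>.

Answer: 5 prey

Derivation:
Step 1: prey: 37+11-10=38; pred: 14+10-2=22
Step 2: prey: 38+11-16=33; pred: 22+16-4=34
Step 3: prey: 33+9-22=20; pred: 34+22-6=50
Step 4: prey: 20+6-20=6; pred: 50+20-10=60
Step 5: prey: 6+1-7=0; pred: 60+7-12=55
First extinction: prey at step 5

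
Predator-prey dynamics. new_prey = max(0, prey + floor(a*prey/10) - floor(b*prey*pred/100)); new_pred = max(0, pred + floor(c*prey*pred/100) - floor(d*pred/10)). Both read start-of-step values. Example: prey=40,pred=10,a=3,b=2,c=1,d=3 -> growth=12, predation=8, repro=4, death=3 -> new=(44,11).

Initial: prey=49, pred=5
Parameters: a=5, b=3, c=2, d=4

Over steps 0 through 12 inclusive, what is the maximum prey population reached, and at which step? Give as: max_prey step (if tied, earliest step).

Step 1: prey: 49+24-7=66; pred: 5+4-2=7
Step 2: prey: 66+33-13=86; pred: 7+9-2=14
Step 3: prey: 86+43-36=93; pred: 14+24-5=33
Step 4: prey: 93+46-92=47; pred: 33+61-13=81
Step 5: prey: 47+23-114=0; pred: 81+76-32=125
Step 6: prey: 0+0-0=0; pred: 125+0-50=75
Step 7: prey: 0+0-0=0; pred: 75+0-30=45
Step 8: prey: 0+0-0=0; pred: 45+0-18=27
Step 9: prey: 0+0-0=0; pred: 27+0-10=17
Step 10: prey: 0+0-0=0; pred: 17+0-6=11
Step 11: prey: 0+0-0=0; pred: 11+0-4=7
Step 12: prey: 0+0-0=0; pred: 7+0-2=5
Max prey = 93 at step 3

Answer: 93 3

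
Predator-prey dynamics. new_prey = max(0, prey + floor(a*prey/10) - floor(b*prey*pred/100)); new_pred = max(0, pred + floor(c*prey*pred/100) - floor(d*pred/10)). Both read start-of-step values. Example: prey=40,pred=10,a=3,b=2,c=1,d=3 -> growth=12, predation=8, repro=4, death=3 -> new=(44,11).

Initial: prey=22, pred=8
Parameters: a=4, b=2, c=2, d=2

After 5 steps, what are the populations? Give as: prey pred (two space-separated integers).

Answer: 30 45

Derivation:
Step 1: prey: 22+8-3=27; pred: 8+3-1=10
Step 2: prey: 27+10-5=32; pred: 10+5-2=13
Step 3: prey: 32+12-8=36; pred: 13+8-2=19
Step 4: prey: 36+14-13=37; pred: 19+13-3=29
Step 5: prey: 37+14-21=30; pred: 29+21-5=45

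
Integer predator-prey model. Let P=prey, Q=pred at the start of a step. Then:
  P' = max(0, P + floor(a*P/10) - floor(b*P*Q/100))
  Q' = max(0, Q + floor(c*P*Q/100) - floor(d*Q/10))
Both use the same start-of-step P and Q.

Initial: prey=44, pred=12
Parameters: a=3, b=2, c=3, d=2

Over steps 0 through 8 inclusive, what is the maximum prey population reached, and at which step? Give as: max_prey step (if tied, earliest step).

Step 1: prey: 44+13-10=47; pred: 12+15-2=25
Step 2: prey: 47+14-23=38; pred: 25+35-5=55
Step 3: prey: 38+11-41=8; pred: 55+62-11=106
Step 4: prey: 8+2-16=0; pred: 106+25-21=110
Step 5: prey: 0+0-0=0; pred: 110+0-22=88
Step 6: prey: 0+0-0=0; pred: 88+0-17=71
Step 7: prey: 0+0-0=0; pred: 71+0-14=57
Step 8: prey: 0+0-0=0; pred: 57+0-11=46
Max prey = 47 at step 1

Answer: 47 1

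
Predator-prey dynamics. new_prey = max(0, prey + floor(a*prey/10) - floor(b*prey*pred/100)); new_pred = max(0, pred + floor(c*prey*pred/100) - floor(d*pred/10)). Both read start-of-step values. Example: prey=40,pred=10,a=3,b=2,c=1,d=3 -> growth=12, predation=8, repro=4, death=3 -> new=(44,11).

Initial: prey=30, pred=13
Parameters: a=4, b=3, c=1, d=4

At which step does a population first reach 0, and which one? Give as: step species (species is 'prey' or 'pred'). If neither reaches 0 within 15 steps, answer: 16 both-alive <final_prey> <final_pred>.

Answer: 16 both-alive 14 15

Derivation:
Step 1: prey: 30+12-11=31; pred: 13+3-5=11
Step 2: prey: 31+12-10=33; pred: 11+3-4=10
Step 3: prey: 33+13-9=37; pred: 10+3-4=9
Step 4: prey: 37+14-9=42; pred: 9+3-3=9
Step 5: prey: 42+16-11=47; pred: 9+3-3=9
Step 6: prey: 47+18-12=53; pred: 9+4-3=10
Step 7: prey: 53+21-15=59; pred: 10+5-4=11
Step 8: prey: 59+23-19=63; pred: 11+6-4=13
Step 9: prey: 63+25-24=64; pred: 13+8-5=16
Step 10: prey: 64+25-30=59; pred: 16+10-6=20
Step 11: prey: 59+23-35=47; pred: 20+11-8=23
Step 12: prey: 47+18-32=33; pred: 23+10-9=24
Step 13: prey: 33+13-23=23; pred: 24+7-9=22
Step 14: prey: 23+9-15=17; pred: 22+5-8=19
Step 15: prey: 17+6-9=14; pred: 19+3-7=15
No extinction within 15 steps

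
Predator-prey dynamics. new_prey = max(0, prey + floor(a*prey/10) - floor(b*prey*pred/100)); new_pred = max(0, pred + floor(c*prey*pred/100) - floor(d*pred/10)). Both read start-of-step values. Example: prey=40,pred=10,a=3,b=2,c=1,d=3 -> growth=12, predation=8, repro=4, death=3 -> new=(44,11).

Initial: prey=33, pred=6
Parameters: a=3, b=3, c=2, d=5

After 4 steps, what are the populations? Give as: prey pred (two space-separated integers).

Step 1: prey: 33+9-5=37; pred: 6+3-3=6
Step 2: prey: 37+11-6=42; pred: 6+4-3=7
Step 3: prey: 42+12-8=46; pred: 7+5-3=9
Step 4: prey: 46+13-12=47; pred: 9+8-4=13

Answer: 47 13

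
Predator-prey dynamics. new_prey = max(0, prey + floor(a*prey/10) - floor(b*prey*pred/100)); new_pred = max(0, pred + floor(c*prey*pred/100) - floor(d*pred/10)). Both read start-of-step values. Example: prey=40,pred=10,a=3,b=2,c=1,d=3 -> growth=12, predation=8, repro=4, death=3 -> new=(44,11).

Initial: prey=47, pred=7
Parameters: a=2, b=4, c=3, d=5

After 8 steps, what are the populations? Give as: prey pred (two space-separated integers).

Step 1: prey: 47+9-13=43; pred: 7+9-3=13
Step 2: prey: 43+8-22=29; pred: 13+16-6=23
Step 3: prey: 29+5-26=8; pred: 23+20-11=32
Step 4: prey: 8+1-10=0; pred: 32+7-16=23
Step 5: prey: 0+0-0=0; pred: 23+0-11=12
Step 6: prey: 0+0-0=0; pred: 12+0-6=6
Step 7: prey: 0+0-0=0; pred: 6+0-3=3
Step 8: prey: 0+0-0=0; pred: 3+0-1=2

Answer: 0 2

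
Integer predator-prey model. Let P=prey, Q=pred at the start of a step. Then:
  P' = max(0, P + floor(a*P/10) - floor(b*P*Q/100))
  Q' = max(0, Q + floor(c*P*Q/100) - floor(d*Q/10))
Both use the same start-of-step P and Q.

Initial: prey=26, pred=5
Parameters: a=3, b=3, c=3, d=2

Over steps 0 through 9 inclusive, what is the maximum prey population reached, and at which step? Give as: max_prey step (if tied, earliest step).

Step 1: prey: 26+7-3=30; pred: 5+3-1=7
Step 2: prey: 30+9-6=33; pred: 7+6-1=12
Step 3: prey: 33+9-11=31; pred: 12+11-2=21
Step 4: prey: 31+9-19=21; pred: 21+19-4=36
Step 5: prey: 21+6-22=5; pred: 36+22-7=51
Step 6: prey: 5+1-7=0; pred: 51+7-10=48
Step 7: prey: 0+0-0=0; pred: 48+0-9=39
Step 8: prey: 0+0-0=0; pred: 39+0-7=32
Step 9: prey: 0+0-0=0; pred: 32+0-6=26
Max prey = 33 at step 2

Answer: 33 2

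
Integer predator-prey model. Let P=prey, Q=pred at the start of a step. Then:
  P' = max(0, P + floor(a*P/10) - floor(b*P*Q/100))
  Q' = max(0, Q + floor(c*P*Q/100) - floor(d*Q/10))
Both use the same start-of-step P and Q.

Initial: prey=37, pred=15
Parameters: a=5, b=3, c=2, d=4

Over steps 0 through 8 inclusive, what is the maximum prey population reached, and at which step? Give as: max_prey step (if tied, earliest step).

Answer: 39 1

Derivation:
Step 1: prey: 37+18-16=39; pred: 15+11-6=20
Step 2: prey: 39+19-23=35; pred: 20+15-8=27
Step 3: prey: 35+17-28=24; pred: 27+18-10=35
Step 4: prey: 24+12-25=11; pred: 35+16-14=37
Step 5: prey: 11+5-12=4; pred: 37+8-14=31
Step 6: prey: 4+2-3=3; pred: 31+2-12=21
Step 7: prey: 3+1-1=3; pred: 21+1-8=14
Step 8: prey: 3+1-1=3; pred: 14+0-5=9
Max prey = 39 at step 1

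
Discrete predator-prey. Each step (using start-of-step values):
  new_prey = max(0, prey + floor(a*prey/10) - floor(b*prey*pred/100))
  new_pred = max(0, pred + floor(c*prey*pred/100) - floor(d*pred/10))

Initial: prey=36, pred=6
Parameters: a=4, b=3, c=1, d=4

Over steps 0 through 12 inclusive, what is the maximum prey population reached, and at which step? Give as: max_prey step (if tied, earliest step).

Step 1: prey: 36+14-6=44; pred: 6+2-2=6
Step 2: prey: 44+17-7=54; pred: 6+2-2=6
Step 3: prey: 54+21-9=66; pred: 6+3-2=7
Step 4: prey: 66+26-13=79; pred: 7+4-2=9
Step 5: prey: 79+31-21=89; pred: 9+7-3=13
Step 6: prey: 89+35-34=90; pred: 13+11-5=19
Step 7: prey: 90+36-51=75; pred: 19+17-7=29
Step 8: prey: 75+30-65=40; pred: 29+21-11=39
Step 9: prey: 40+16-46=10; pred: 39+15-15=39
Step 10: prey: 10+4-11=3; pred: 39+3-15=27
Step 11: prey: 3+1-2=2; pred: 27+0-10=17
Step 12: prey: 2+0-1=1; pred: 17+0-6=11
Max prey = 90 at step 6

Answer: 90 6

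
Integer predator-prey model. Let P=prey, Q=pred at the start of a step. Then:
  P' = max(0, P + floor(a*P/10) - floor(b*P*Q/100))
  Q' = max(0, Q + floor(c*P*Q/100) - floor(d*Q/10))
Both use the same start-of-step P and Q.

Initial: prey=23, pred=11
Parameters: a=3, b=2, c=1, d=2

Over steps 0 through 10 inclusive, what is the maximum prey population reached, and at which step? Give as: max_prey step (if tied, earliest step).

Answer: 33 6

Derivation:
Step 1: prey: 23+6-5=24; pred: 11+2-2=11
Step 2: prey: 24+7-5=26; pred: 11+2-2=11
Step 3: prey: 26+7-5=28; pred: 11+2-2=11
Step 4: prey: 28+8-6=30; pred: 11+3-2=12
Step 5: prey: 30+9-7=32; pred: 12+3-2=13
Step 6: prey: 32+9-8=33; pred: 13+4-2=15
Step 7: prey: 33+9-9=33; pred: 15+4-3=16
Step 8: prey: 33+9-10=32; pred: 16+5-3=18
Step 9: prey: 32+9-11=30; pred: 18+5-3=20
Step 10: prey: 30+9-12=27; pred: 20+6-4=22
Max prey = 33 at step 6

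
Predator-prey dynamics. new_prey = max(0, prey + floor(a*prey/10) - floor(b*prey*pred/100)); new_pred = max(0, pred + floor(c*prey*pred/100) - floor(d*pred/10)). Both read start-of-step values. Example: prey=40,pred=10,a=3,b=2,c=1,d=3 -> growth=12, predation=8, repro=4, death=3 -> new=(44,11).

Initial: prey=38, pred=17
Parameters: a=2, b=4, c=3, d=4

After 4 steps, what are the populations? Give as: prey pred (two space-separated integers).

Step 1: prey: 38+7-25=20; pred: 17+19-6=30
Step 2: prey: 20+4-24=0; pred: 30+18-12=36
Step 3: prey: 0+0-0=0; pred: 36+0-14=22
Step 4: prey: 0+0-0=0; pred: 22+0-8=14

Answer: 0 14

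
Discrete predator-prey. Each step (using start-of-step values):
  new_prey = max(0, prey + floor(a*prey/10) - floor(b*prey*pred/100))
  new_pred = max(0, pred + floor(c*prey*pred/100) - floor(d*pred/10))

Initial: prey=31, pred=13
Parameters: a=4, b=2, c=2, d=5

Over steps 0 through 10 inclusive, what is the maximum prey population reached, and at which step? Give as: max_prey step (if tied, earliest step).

Step 1: prey: 31+12-8=35; pred: 13+8-6=15
Step 2: prey: 35+14-10=39; pred: 15+10-7=18
Step 3: prey: 39+15-14=40; pred: 18+14-9=23
Step 4: prey: 40+16-18=38; pred: 23+18-11=30
Step 5: prey: 38+15-22=31; pred: 30+22-15=37
Step 6: prey: 31+12-22=21; pred: 37+22-18=41
Step 7: prey: 21+8-17=12; pred: 41+17-20=38
Step 8: prey: 12+4-9=7; pred: 38+9-19=28
Step 9: prey: 7+2-3=6; pred: 28+3-14=17
Step 10: prey: 6+2-2=6; pred: 17+2-8=11
Max prey = 40 at step 3

Answer: 40 3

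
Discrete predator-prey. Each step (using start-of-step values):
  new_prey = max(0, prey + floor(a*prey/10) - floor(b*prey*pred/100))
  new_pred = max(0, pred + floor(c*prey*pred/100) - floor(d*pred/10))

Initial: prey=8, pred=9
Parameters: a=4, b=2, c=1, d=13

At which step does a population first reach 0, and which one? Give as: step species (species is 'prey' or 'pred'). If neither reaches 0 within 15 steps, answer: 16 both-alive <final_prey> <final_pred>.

Step 1: prey: 8+3-1=10; pred: 9+0-11=0
First extinction: pred at step 1

Answer: 1 pred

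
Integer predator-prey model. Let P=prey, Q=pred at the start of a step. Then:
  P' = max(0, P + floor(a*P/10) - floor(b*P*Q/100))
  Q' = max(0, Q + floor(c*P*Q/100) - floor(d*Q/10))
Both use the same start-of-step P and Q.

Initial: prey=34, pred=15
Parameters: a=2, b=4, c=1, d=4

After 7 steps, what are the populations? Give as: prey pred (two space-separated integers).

Answer: 10 2

Derivation:
Step 1: prey: 34+6-20=20; pred: 15+5-6=14
Step 2: prey: 20+4-11=13; pred: 14+2-5=11
Step 3: prey: 13+2-5=10; pred: 11+1-4=8
Step 4: prey: 10+2-3=9; pred: 8+0-3=5
Step 5: prey: 9+1-1=9; pred: 5+0-2=3
Step 6: prey: 9+1-1=9; pred: 3+0-1=2
Step 7: prey: 9+1-0=10; pred: 2+0-0=2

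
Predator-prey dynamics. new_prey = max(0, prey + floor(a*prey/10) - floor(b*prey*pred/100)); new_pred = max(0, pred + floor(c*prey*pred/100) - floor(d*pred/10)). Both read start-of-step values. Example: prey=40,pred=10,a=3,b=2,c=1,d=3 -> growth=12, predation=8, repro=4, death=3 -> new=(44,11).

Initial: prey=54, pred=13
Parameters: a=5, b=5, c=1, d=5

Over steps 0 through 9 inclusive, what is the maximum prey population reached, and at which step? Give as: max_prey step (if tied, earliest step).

Step 1: prey: 54+27-35=46; pred: 13+7-6=14
Step 2: prey: 46+23-32=37; pred: 14+6-7=13
Step 3: prey: 37+18-24=31; pred: 13+4-6=11
Step 4: prey: 31+15-17=29; pred: 11+3-5=9
Step 5: prey: 29+14-13=30; pred: 9+2-4=7
Step 6: prey: 30+15-10=35; pred: 7+2-3=6
Step 7: prey: 35+17-10=42; pred: 6+2-3=5
Step 8: prey: 42+21-10=53; pred: 5+2-2=5
Step 9: prey: 53+26-13=66; pred: 5+2-2=5
Max prey = 66 at step 9

Answer: 66 9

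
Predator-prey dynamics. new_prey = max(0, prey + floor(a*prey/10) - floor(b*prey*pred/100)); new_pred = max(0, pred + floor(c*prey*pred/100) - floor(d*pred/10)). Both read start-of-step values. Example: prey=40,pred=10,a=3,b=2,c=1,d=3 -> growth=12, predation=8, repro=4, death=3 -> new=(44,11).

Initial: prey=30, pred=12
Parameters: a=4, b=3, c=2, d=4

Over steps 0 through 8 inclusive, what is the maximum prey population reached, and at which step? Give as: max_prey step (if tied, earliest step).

Step 1: prey: 30+12-10=32; pred: 12+7-4=15
Step 2: prey: 32+12-14=30; pred: 15+9-6=18
Step 3: prey: 30+12-16=26; pred: 18+10-7=21
Step 4: prey: 26+10-16=20; pred: 21+10-8=23
Step 5: prey: 20+8-13=15; pred: 23+9-9=23
Step 6: prey: 15+6-10=11; pred: 23+6-9=20
Step 7: prey: 11+4-6=9; pred: 20+4-8=16
Step 8: prey: 9+3-4=8; pred: 16+2-6=12
Max prey = 32 at step 1

Answer: 32 1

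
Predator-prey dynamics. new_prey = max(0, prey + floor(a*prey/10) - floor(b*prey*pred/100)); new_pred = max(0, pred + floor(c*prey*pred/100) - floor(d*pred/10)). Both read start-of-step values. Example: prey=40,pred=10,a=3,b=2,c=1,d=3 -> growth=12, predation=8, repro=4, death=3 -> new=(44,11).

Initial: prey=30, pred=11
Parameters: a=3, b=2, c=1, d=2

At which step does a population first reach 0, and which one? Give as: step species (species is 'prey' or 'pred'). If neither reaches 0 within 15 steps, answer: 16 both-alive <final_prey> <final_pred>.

Answer: 16 both-alive 8 14

Derivation:
Step 1: prey: 30+9-6=33; pred: 11+3-2=12
Step 2: prey: 33+9-7=35; pred: 12+3-2=13
Step 3: prey: 35+10-9=36; pred: 13+4-2=15
Step 4: prey: 36+10-10=36; pred: 15+5-3=17
Step 5: prey: 36+10-12=34; pred: 17+6-3=20
Step 6: prey: 34+10-13=31; pred: 20+6-4=22
Step 7: prey: 31+9-13=27; pred: 22+6-4=24
Step 8: prey: 27+8-12=23; pred: 24+6-4=26
Step 9: prey: 23+6-11=18; pred: 26+5-5=26
Step 10: prey: 18+5-9=14; pred: 26+4-5=25
Step 11: prey: 14+4-7=11; pred: 25+3-5=23
Step 12: prey: 11+3-5=9; pred: 23+2-4=21
Step 13: prey: 9+2-3=8; pred: 21+1-4=18
Step 14: prey: 8+2-2=8; pred: 18+1-3=16
Step 15: prey: 8+2-2=8; pred: 16+1-3=14
No extinction within 15 steps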